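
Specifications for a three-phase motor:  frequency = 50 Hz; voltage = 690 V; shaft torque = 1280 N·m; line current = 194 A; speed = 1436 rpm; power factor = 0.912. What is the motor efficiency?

ω = 2π × 1436/60 = 150.4 rad/s; P_out = τω = 1280 × 150.4 = 192512 W
P_in = √3·V_L·I_L·cosφ = 1.732 × 690 × 194 × 0.912 = 211443 W
η = P_out / P_in = 192512 / 211443 = 0.910 = 91.0%

91.0 %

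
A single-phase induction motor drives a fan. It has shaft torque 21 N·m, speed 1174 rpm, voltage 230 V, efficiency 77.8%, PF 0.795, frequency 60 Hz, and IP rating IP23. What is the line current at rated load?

18.1 A

ω = 2π×1174/60 = 122.9 rad/s; P_out = τω = 21 × 122.9 = 2581 W
P_in = P_out / η = 2581 / 0.778 = 3317 W
I = P_in / (V·cosφ) = 3317 / (230 × 0.795) = 18.1 A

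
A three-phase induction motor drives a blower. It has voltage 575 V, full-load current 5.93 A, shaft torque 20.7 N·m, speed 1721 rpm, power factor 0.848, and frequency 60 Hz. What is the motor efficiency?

74.5 %

ω = 2π × 1721/60 = 180.2 rad/s; P_out = τω = 20.7 × 180.2 = 3730 W
P_in = √3·V_L·I_L·cosφ = 1.732 × 575 × 5.93 × 0.848 = 5008 W
η = P_out / P_in = 3730 / 5008 = 0.745 = 74.5%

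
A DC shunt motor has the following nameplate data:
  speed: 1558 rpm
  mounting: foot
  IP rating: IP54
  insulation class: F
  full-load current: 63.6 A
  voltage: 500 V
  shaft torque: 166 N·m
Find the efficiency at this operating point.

85.2 %

ω = 2π × 1558/60 = 163.2 rad/s; P_out = τω = 166 × 163.2 = 27091 W
P_in = V·I = 500 × 63.6 = 31800 W
η = P_out / P_in = 27091 / 31800 = 0.852 = 85.2%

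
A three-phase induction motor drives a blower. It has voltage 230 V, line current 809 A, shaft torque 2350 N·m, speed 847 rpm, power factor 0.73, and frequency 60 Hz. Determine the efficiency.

ω = 2π × 847/60 = 88.7 rad/s; P_out = τω = 2350 × 88.7 = 208445 W
P_in = √3·V_L·I_L·cosφ = 1.732 × 230 × 809 × 0.73 = 235259 W
η = P_out / P_in = 208445 / 235259 = 0.886 = 88.6%

88.6 %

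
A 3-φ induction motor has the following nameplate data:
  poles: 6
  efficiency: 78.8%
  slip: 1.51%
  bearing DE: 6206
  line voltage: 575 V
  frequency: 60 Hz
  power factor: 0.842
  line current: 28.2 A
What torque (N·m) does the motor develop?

P_in = √3·V·I·cosφ = 1.732 × 575 × 28.2 × 0.842 = 23647 W
P_out = η·P_in = 0.788 × 23647 = 18634 W
n_s = 120×60/6 = 1200 rpm; n = 1200×(1−0.0151) = 1182 rpm
ω = 2π×1182/60 = 123.8 rad/s
τ = P_out/ω = 18634/123.8 = 151 N·m

151 N·m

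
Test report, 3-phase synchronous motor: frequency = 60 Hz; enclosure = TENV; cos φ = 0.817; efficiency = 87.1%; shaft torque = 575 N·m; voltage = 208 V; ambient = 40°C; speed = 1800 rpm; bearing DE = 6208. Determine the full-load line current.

423 A

ω = 2π×1800/60 = 188.5 rad/s; P_out = τω = 575 × 188.5 = 108388 W
P_in = P_out / η = 108388 / 0.871 = 124441 W
I_L = P_in / (√3·V_L·cosφ) = 124441 / (1.732 × 208 × 0.817) = 423 A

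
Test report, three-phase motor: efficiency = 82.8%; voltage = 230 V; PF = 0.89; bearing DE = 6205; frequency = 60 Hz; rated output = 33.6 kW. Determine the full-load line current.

P_out = 33.6 kW = 33600 W
P_in = P_out / η = 33600 / 0.828 = 40580 W
I_L = P_in / (√3·V_L·cosφ) = 40580 / (1.732 × 230 × 0.89) = 114 A

114 A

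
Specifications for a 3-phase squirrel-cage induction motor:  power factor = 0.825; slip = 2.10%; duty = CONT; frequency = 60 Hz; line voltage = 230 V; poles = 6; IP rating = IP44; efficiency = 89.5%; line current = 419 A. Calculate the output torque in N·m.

P_in = √3·V·I·cosφ = 1.732 × 230 × 419 × 0.825 = 137703 W
P_out = η·P_in = 0.895 × 137703 = 123244 W
n_s = 120×60/6 = 1200 rpm; n = 1200×(1−0.021) = 1175 rpm
ω = 2π×1175/60 = 123 rad/s
τ = P_out/ω = 123244/123 = 1000 N·m

1000 N·m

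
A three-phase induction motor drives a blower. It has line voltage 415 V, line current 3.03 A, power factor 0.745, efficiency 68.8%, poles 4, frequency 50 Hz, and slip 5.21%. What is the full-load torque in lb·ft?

P_in = √3·V·I·cosφ = 1.732 × 415 × 3.03 × 0.745 = 1623 W
P_out = η·P_in = 0.688 × 1623 = 1117 W
n_s = 120×50/4 = 1500 rpm; n = 1500×(1−0.0521) = 1422 rpm
ω = 2π×1422/60 = 148.9 rad/s
τ = P_out/ω = 1117/148.9 = 7.502 N·m
In lb·ft: 7.502/1.356 = 5.53 lb·ft

5.53 lb·ft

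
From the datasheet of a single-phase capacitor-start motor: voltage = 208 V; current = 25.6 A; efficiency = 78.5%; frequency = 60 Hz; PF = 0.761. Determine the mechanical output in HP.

P_in = V·I·cosφ = 208 × 25.6 × 0.761 = 4052 W
P_out = η·P_in = 0.785 × 4052 = 3181 W
= 3181/746 = 4.26 HP

4.26 HP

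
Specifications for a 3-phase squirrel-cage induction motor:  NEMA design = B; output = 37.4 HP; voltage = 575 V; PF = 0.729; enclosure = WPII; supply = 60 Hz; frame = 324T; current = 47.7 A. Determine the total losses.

6.73 kW

P_in = √3·V·I·cosφ = 1.732×575×47.7×0.729 = 34631 W
P_out = 37.4×746 = 27900 W
Losses = P_in − P_out = 34631 − 27900 = 6731 W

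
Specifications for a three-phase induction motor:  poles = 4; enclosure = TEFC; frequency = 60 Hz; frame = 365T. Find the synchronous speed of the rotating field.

1800 rpm

n_s = 120f/p = 120×60/4 = 1800 rpm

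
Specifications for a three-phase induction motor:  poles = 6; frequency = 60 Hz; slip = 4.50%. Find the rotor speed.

1146 rpm

n_s = 120f/p = 120×60/6 = 1200 rpm
n = n_s(1 − s) = 1200 × (1 − 0.045) = 1146 rpm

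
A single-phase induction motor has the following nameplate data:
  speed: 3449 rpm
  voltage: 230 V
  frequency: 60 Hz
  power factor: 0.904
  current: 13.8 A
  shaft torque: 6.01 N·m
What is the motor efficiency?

75.7 %

ω = 2π × 3449/60 = 361.2 rad/s; P_out = τω = 6.01 × 361.2 = 2171 W
P_in = V·I·cosφ = 230 × 13.8 × 0.904 = 2869 W
η = P_out / P_in = 2171 / 2869 = 0.757 = 75.7%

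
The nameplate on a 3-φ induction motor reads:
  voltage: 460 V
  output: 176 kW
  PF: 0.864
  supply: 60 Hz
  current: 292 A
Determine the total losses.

P_in = √3·V·I·cosφ = 1.732×460×292×0.864 = 201003 W
P_out = 176000 W
Losses = P_in − P_out = 201003 − 176000 = 25003 W

25000 W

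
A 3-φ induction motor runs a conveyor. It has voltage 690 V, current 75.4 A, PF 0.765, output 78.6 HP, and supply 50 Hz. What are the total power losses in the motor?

10300 W

P_in = √3·V·I·cosφ = 1.732×690×75.4×0.765 = 68933 W
P_out = 78.6×746 = 58636 W
Losses = P_in − P_out = 68933 − 58636 = 10297 W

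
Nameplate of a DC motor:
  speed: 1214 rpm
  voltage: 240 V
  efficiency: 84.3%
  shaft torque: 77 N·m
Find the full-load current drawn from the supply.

48.4 A

ω = 2π×1214/60 = 127.1 rad/s; P_out = τω = 77 × 127.1 = 9787 W
P_in = P_out / η = 9787 / 0.843 = 11610 W
I = P_in / V = 11610 / 240 = 48.4 A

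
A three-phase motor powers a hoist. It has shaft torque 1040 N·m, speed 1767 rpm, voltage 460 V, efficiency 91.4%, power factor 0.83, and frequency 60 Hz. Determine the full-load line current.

318 A

ω = 2π×1767/60 = 185 rad/s; P_out = τω = 1040 × 185 = 192400 W
P_in = P_out / η = 192400 / 0.914 = 210503 W
I_L = P_in / (√3·V_L·cosφ) = 210503 / (1.732 × 460 × 0.83) = 318 A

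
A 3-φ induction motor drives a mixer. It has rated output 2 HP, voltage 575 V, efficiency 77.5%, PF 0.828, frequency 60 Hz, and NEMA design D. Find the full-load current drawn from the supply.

2.33 A

P_out = 2 × 746 = 1492 W
P_in = P_out / η = 1492 / 0.775 = 1925 W
I_L = P_in / (√3·V_L·cosφ) = 1925 / (1.732 × 575 × 0.828) = 2.33 A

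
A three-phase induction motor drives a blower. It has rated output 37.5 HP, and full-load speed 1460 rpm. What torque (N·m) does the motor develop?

P_out = 37.5 × 746 = 27975 W
ω = 2π × 1460/60 = 152.9 rad/s
τ = P_out/ω = 27975/152.9 = 183 N·m

183 N·m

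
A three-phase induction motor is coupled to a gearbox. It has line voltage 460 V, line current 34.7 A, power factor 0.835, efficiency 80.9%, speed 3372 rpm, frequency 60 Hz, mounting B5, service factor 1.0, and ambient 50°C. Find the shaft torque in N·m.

52.9 N·m

P_in = √3·V·I·cosφ = 1.732 × 460 × 34.7 × 0.835 = 23085 W
P_out = η·P_in = 0.809 × 23085 = 18676 W
n = 3372 rpm
ω = 2π×3372/60 = 353.1 rad/s
τ = P_out/ω = 18676/353.1 = 52.9 N·m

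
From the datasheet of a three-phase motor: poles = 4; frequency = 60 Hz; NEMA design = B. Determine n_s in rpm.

n_s = 120f/p = 120×60/4 = 1800 rpm

1800 rpm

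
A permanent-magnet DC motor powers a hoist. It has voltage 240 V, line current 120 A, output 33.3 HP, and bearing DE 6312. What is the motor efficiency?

86.3 %

P_out = 33.3 × 746 = 24842 W
P_in = V·I = 240 × 120 = 28800 W
η = P_out / P_in = 24842 / 28800 = 0.863 = 86.3%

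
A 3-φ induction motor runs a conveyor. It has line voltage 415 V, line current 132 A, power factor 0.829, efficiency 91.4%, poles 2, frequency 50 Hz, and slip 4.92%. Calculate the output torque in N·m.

P_in = √3·V·I·cosφ = 1.732 × 415 × 132 × 0.829 = 78655 W
P_out = η·P_in = 0.914 × 78655 = 71891 W
n_s = 120×50/2 = 3000 rpm; n = 3000×(1−0.0492) = 2852 rpm
ω = 2π×2852/60 = 298.7 rad/s
τ = P_out/ω = 71891/298.7 = 241 N·m

241 N·m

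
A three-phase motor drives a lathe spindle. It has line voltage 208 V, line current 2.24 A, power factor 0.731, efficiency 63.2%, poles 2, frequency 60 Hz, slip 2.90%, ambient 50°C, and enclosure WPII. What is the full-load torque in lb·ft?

P_in = √3·V·I·cosφ = 1.732 × 208 × 2.24 × 0.731 = 590 W
P_out = η·P_in = 0.632 × 590 = 373 W
n_s = 120×60/2 = 3600 rpm; n = 3600×(1−0.029) = 3496 rpm
ω = 2π×3496/60 = 366.1 rad/s
τ = P_out/ω = 373/366.1 = 1.019 N·m
In lb·ft: 1.019/1.356 = 0.751 lb·ft

0.751 lb·ft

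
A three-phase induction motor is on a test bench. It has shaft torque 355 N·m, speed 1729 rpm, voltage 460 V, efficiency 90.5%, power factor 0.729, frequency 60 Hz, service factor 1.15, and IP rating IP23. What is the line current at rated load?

ω = 2π×1729/60 = 181.1 rad/s; P_out = τω = 355 × 181.1 = 64291 W
P_in = P_out / η = 64291 / 0.905 = 71040 W
I_L = P_in / (√3·V_L·cosφ) = 71040 / (1.732 × 460 × 0.729) = 122 A

122 A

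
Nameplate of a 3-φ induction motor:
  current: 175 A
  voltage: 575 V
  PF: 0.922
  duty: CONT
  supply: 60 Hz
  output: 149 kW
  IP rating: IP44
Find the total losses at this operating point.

P_in = √3·V·I·cosφ = 1.732×575×175×0.922 = 160688 W
P_out = 149000 W
Losses = P_in − P_out = 160688 − 149000 = 11688 W

11700 W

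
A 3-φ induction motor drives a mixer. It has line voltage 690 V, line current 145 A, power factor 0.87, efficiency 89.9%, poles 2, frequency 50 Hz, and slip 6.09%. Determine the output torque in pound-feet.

P_in = √3·V·I·cosφ = 1.732 × 690 × 145 × 0.87 = 150759 W
P_out = η·P_in = 0.899 × 150759 = 135532 W
n_s = 120×50/2 = 3000 rpm; n = 3000×(1−0.0609) = 2817 rpm
ω = 2π×2817/60 = 295 rad/s
τ = P_out/ω = 135532/295 = 459.4 N·m
In lb·ft: 459.4/1.356 = 339 lb·ft

339 lb·ft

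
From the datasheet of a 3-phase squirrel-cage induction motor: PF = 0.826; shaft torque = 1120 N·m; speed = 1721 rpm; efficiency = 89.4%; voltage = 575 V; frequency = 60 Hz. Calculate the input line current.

274 A

ω = 2π×1721/60 = 180.2 rad/s; P_out = τω = 1120 × 180.2 = 201824 W
P_in = P_out / η = 201824 / 0.894 = 225754 W
I_L = P_in / (√3·V_L·cosφ) = 225754 / (1.732 × 575 × 0.826) = 274 A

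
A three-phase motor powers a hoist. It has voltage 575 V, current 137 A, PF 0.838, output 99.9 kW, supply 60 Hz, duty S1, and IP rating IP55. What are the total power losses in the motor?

14400 W

P_in = √3·V·I·cosφ = 1.732×575×137×0.838 = 114335 W
P_out = 99900 W
Losses = P_in − P_out = 114335 − 99900 = 14435 W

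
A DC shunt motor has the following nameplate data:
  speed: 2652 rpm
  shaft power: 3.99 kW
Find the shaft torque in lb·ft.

ω = 2π × 2652/60 = 277.7 rad/s
τ = P/ω = 3990/277.7 = 14.37 N·m
In lb·ft: 14.37/1.356 = 10.6 lb·ft

10.6 lb·ft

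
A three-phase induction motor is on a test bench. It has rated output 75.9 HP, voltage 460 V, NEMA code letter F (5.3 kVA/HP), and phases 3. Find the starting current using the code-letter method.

505 A

S_LR = 5.3 × 75.9 = 402.27 kVA
I_LR = S_LR/(√3·V_L) = 402270/(1.732×460) = 505 A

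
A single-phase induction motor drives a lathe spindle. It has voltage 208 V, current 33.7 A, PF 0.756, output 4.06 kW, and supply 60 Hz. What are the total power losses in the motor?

P_in = V·I·cosφ = 208×33.7×0.756 = 5299 W
P_out = 4060 W
Losses = P_in − P_out = 5299 − 4060 = 1239 W

1240 W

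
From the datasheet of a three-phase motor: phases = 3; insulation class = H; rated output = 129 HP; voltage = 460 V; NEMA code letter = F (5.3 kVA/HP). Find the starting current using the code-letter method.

S_LR = 5.3 × 129 = 683.7 kVA
I_LR = S_LR/(√3·V_L) = 683700/(1.732×460) = 858 A

858 A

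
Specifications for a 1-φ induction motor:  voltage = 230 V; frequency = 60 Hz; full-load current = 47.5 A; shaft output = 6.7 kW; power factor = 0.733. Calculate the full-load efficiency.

83.7 %

P_out = 6.7 kW = 6700 W
P_in = V·I·cosφ = 230 × 47.5 × 0.733 = 8008 W
η = P_out / P_in = 6700 / 8008 = 0.837 = 83.7%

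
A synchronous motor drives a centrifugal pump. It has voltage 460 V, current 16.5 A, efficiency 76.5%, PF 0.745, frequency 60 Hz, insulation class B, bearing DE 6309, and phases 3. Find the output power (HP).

P_in = √3·V·I·cosφ = 1.732 × 460 × 16.5 × 0.745 = 9794 W
P_out = η·P_in = 0.765 × 9794 = 7492 W
= 7492/746 = 10 HP

10 HP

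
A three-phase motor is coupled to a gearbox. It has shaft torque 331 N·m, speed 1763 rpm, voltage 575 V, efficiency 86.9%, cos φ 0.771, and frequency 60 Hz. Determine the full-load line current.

91.6 A

ω = 2π×1763/60 = 184.6 rad/s; P_out = τω = 331 × 184.6 = 61103 W
P_in = P_out / η = 61103 / 0.869 = 70314 W
I_L = P_in / (√3·V_L·cosφ) = 70314 / (1.732 × 575 × 0.771) = 91.6 A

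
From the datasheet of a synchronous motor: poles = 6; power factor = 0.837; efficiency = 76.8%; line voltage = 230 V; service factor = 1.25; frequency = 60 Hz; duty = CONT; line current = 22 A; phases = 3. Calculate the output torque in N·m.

P_in = √3·V·I·cosφ = 1.732 × 230 × 22 × 0.837 = 7335 W
P_out = η·P_in = 0.768 × 7335 = 5633 W
n = n_s = 120×60/6 = 1200 rpm (synchronous)
ω = 2π×1200/60 = 125.7 rad/s
τ = P_out/ω = 5633/125.7 = 44.8 N·m

44.8 N·m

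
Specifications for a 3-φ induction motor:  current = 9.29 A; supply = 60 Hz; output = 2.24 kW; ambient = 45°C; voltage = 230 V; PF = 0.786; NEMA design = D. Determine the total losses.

P_in = √3·V·I·cosφ = 1.732×230×9.29×0.786 = 2909 W
P_out = 2240 W
Losses = P_in − P_out = 2909 − 2240 = 669 W

669 W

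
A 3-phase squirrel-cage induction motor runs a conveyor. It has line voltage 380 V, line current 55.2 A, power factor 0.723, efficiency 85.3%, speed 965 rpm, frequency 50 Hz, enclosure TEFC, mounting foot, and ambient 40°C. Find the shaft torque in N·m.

222 N·m

P_in = √3·V·I·cosφ = 1.732 × 380 × 55.2 × 0.723 = 26267 W
P_out = η·P_in = 0.853 × 26267 = 22406 W
n = 965 rpm
ω = 2π×965/60 = 101.1 rad/s
τ = P_out/ω = 22406/101.1 = 222 N·m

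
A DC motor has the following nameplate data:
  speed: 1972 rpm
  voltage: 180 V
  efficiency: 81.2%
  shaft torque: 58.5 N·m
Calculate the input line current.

82.7 A

ω = 2π×1972/60 = 206.5 rad/s; P_out = τω = 58.5 × 206.5 = 12080 W
P_in = P_out / η = 12080 / 0.812 = 14877 W
I = P_in / V = 14877 / 180 = 82.7 A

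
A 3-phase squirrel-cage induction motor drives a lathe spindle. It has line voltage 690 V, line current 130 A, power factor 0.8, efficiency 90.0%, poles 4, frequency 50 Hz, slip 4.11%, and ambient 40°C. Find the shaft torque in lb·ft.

548 lb·ft

P_in = √3·V·I·cosφ = 1.732 × 690 × 130 × 0.8 = 124288 W
P_out = η·P_in = 0.9 × 124288 = 111859 W
n_s = 120×50/4 = 1500 rpm; n = 1500×(1−0.0411) = 1438 rpm
ω = 2π×1438/60 = 150.6 rad/s
τ = P_out/ω = 111859/150.6 = 742.8 N·m
In lb·ft: 742.8/1.356 = 548 lb·ft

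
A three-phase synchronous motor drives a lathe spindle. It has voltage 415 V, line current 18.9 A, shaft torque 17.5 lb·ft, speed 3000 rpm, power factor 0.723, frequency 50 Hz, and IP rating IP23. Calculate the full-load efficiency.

75.9 %

τ = 17.5 lb·ft × 1.356 = 23.73 N·m
ω = 2π × 3000/60 = 314.2 rad/s; P_out = τω = 23.73 × 314.2 = 7456 W
P_in = √3·V_L·I_L·cosφ = 1.732 × 415 × 18.9 × 0.723 = 9822 W
η = P_out / P_in = 7456 / 9822 = 0.759 = 75.9%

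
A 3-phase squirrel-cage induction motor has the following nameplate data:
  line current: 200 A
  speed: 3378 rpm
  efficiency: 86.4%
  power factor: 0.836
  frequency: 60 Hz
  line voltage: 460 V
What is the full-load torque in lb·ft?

P_in = √3·V·I·cosφ = 1.732 × 460 × 200 × 0.836 = 133212 W
P_out = η·P_in = 0.864 × 133212 = 115095 W
n = 3378 rpm
ω = 2π×3378/60 = 353.7 rad/s
τ = P_out/ω = 115095/353.7 = 325.4 N·m
In lb·ft: 325.4/1.356 = 240 lb·ft

240 lb·ft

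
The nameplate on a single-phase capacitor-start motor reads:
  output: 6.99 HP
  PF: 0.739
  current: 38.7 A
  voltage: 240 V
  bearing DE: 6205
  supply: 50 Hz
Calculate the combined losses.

1650 W

P_in = V·I·cosφ = 240×38.7×0.739 = 6864 W
P_out = 6.99×746 = 5215 W
Losses = P_in − P_out = 6864 − 5215 = 1649 W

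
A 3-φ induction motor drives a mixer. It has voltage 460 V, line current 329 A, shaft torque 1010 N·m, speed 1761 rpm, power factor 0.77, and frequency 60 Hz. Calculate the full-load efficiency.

92.3 %

ω = 2π × 1761/60 = 184.4 rad/s; P_out = τω = 1010 × 184.4 = 186244 W
P_in = √3·V_L·I_L·cosφ = 1.732 × 460 × 329 × 0.77 = 201833 W
η = P_out / P_in = 186244 / 201833 = 0.923 = 92.3%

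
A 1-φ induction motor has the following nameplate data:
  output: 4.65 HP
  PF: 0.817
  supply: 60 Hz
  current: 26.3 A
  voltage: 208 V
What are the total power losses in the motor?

1000 W

P_in = V·I·cosφ = 208×26.3×0.817 = 4469 W
P_out = 4.65×746 = 3469 W
Losses = P_in − P_out = 4469 − 3469 = 1000 W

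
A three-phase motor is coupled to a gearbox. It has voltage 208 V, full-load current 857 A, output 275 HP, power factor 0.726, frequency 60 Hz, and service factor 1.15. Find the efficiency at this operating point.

P_out = 275 × 746 = 205150 W
P_in = √3·V_L·I_L·cosφ = 1.732 × 208 × 857 × 0.726 = 224145 W
η = P_out / P_in = 205150 / 224145 = 0.915 = 91.5%

91.5 %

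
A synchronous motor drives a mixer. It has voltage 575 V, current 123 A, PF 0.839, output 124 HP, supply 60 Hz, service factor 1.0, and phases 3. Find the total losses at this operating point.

10300 W

P_in = √3·V·I·cosφ = 1.732×575×123×0.839 = 102774 W
P_out = 124×746 = 92504 W
Losses = P_in − P_out = 102774 − 92504 = 10270 W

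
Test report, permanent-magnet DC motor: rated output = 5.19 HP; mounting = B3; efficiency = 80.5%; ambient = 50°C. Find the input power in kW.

P_out = 5.19 × 746 = 3872 W
P_in = P_out/η = 3872/0.805 = 4810 W = 4.81 kW

4.81 kW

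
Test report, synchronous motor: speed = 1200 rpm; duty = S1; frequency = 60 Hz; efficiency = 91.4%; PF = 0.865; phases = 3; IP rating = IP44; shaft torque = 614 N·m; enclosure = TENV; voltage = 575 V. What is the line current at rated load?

98 A

ω = 2π×1200/60 = 125.7 rad/s; P_out = τω = 614 × 125.7 = 77180 W
P_in = P_out / η = 77180 / 0.914 = 84442 W
I_L = P_in / (√3·V_L·cosφ) = 84442 / (1.732 × 575 × 0.865) = 98 A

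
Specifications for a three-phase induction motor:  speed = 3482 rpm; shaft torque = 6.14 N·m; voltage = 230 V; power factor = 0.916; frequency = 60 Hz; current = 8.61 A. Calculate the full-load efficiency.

71.3 %

ω = 2π × 3482/60 = 364.6 rad/s; P_out = τω = 6.14 × 364.6 = 2239 W
P_in = √3·V_L·I_L·cosφ = 1.732 × 230 × 8.61 × 0.916 = 3142 W
η = P_out / P_in = 2239 / 3142 = 0.713 = 71.3%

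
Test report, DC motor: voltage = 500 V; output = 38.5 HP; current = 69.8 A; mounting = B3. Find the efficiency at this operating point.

P_out = 38.5 × 746 = 28721 W
P_in = V·I = 500 × 69.8 = 34900 W
η = P_out / P_in = 28721 / 34900 = 0.823 = 82.3%

82.3 %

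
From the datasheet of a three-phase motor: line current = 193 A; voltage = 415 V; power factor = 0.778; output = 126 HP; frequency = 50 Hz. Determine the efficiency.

P_out = 126 × 746 = 93996 W
P_in = √3·V_L·I_L·cosφ = 1.732 × 415 × 193 × 0.778 = 107928 W
η = P_out / P_in = 93996 / 107928 = 0.871 = 87.1%

87.1 %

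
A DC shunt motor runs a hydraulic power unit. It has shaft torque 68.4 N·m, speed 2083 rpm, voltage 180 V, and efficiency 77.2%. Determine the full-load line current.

ω = 2π×2083/60 = 218.1 rad/s; P_out = τω = 68.4 × 218.1 = 14918 W
P_in = P_out / η = 14918 / 0.772 = 19324 W
I = P_in / V = 19324 / 180 = 107 A

107 A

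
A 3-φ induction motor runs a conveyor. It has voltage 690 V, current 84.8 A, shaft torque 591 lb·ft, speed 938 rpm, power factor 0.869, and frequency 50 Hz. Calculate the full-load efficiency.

89.4 %

τ = 591 lb·ft × 1.356 = 801.4 N·m
ω = 2π × 938/60 = 98.23 rad/s; P_out = τω = 801.4 × 98.23 = 78722 W
P_in = √3·V_L·I_L·cosφ = 1.732 × 690 × 84.8 × 0.869 = 88067 W
η = P_out / P_in = 78722 / 88067 = 0.894 = 89.4%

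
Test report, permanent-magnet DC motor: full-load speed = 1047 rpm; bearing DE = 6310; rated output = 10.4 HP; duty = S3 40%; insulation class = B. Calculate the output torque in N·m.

P_out = 10.4 × 746 = 7758 W
ω = 2π × 1047/60 = 109.6 rad/s
τ = P_out/ω = 7758/109.6 = 70.8 N·m

70.8 N·m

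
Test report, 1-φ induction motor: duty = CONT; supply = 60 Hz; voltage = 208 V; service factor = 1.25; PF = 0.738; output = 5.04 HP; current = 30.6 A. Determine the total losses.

937 W

P_in = V·I·cosφ = 208×30.6×0.738 = 4697 W
P_out = 5.04×746 = 3760 W
Losses = P_in − P_out = 4697 − 3760 = 937 W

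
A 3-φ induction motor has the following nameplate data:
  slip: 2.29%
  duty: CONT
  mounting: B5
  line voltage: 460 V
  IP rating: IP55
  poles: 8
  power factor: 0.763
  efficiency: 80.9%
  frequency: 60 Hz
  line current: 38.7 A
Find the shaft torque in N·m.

P_in = √3·V·I·cosφ = 1.732 × 460 × 38.7 × 0.763 = 23526 W
P_out = η·P_in = 0.809 × 23526 = 19033 W
n_s = 120×60/8 = 900 rpm; n = 900×(1−0.0229) = 879 rpm
ω = 2π×879/60 = 92.05 rad/s
τ = P_out/ω = 19033/92.05 = 207 N·m

207 N·m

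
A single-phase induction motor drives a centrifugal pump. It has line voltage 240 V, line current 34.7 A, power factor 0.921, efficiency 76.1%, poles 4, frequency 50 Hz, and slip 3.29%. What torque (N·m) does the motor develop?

38.4 N·m

P_in = V·I·cosφ = 240 × 34.7 × 0.921 = 7670 W
P_out = η·P_in = 0.761 × 7670 = 5837 W
n_s = 120×50/4 = 1500 rpm; n = 1500×(1−0.0329) = 1451 rpm
ω = 2π×1451/60 = 151.9 rad/s
τ = P_out/ω = 5837/151.9 = 38.4 N·m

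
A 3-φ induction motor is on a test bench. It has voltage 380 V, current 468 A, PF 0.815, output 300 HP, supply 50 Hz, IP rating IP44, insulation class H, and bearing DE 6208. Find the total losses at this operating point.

P_in = √3·V·I·cosφ = 1.732×380×468×0.815 = 251035 W
P_out = 300×746 = 223800 W
Losses = P_in − P_out = 251035 − 223800 = 27235 W

27200 W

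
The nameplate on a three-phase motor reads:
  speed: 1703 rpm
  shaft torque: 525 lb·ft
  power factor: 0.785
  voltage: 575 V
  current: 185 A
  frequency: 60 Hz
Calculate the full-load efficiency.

τ = 525 lb·ft × 1.356 = 711.9 N·m
ω = 2π × 1703/60 = 178.3 rad/s; P_out = τω = 711.9 × 178.3 = 126932 W
P_in = √3·V_L·I_L·cosφ = 1.732 × 575 × 185 × 0.785 = 144630 W
η = P_out / P_in = 126932 / 144630 = 0.878 = 87.8%

87.8 %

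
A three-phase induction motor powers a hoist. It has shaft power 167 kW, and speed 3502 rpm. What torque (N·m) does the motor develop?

455 N·m

ω = 2π × 3502/60 = 366.7 rad/s
τ = P/ω = 167000/366.7 = 455 N·m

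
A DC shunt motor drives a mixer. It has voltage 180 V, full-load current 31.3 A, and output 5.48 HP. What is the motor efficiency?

72.6 %

P_out = 5.48 × 746 = 4088 W
P_in = V·I = 180 × 31.3 = 5634 W
η = P_out / P_in = 4088 / 5634 = 0.726 = 72.6%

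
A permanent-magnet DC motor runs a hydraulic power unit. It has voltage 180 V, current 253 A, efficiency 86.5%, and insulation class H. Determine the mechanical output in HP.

P_in = V·I = 180 × 253 = 45540 W
P_out = η·P_in = 0.865 × 45540 = 39392 W
= 39392/746 = 52.8 HP

52.8 HP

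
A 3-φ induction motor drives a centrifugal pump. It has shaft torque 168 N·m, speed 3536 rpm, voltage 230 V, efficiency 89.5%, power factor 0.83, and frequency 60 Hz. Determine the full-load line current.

ω = 2π×3536/60 = 370.3 rad/s; P_out = τω = 168 × 370.3 = 62210 W
P_in = P_out / η = 62210 / 0.895 = 69508 W
I_L = P_in / (√3·V_L·cosφ) = 69508 / (1.732 × 230 × 0.83) = 210 A

210 A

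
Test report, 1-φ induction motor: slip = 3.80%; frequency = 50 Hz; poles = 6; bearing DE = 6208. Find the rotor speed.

n_s = 120f/p = 120×50/6 = 1000 rpm
n = n_s(1 − s) = 1000 × (1 − 0.038) = 962 rpm

962 rpm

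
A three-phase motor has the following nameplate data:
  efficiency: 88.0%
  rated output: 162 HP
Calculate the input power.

P_out = 162 × 746 = 120852 W
P_in = P_out/η = 120852/0.88 = 137332 W = 137 kW

137 kW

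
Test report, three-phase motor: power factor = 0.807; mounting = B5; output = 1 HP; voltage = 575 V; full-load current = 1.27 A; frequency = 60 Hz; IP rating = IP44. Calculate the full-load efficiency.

P_out = 1 × 746 = 746 W
P_in = √3·V_L·I_L·cosφ = 1.732 × 575 × 1.27 × 0.807 = 1021 W
η = P_out / P_in = 746 / 1021 = 0.731 = 73.1%

73.1 %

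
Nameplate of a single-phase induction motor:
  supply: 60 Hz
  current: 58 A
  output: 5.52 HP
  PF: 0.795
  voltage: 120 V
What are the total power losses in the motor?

P_in = V·I·cosφ = 120×58×0.795 = 5533 W
P_out = 5.52×746 = 4118 W
Losses = P_in − P_out = 5533 − 4118 = 1415 W

1.42 kW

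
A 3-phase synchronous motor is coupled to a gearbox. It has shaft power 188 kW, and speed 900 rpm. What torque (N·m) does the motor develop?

ω = 2π × 900/60 = 94.25 rad/s
τ = P/ω = 188000/94.25 = 1990 N·m

1990 N·m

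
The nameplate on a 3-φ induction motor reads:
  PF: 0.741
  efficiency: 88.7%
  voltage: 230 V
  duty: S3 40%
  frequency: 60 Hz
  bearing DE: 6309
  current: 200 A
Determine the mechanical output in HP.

P_in = √3·V·I·cosφ = 1.732 × 230 × 200 × 0.741 = 59037 W
P_out = η·P_in = 0.887 × 59037 = 52366 W
= 52366/746 = 70.2 HP

70.2 HP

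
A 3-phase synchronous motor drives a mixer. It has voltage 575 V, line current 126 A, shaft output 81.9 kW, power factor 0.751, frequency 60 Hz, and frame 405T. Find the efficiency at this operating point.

86.9 %

P_out = 81.9 kW = 81900 W
P_in = √3·V_L·I_L·cosφ = 1.732 × 575 × 126 × 0.751 = 94238 W
η = P_out / P_in = 81900 / 94238 = 0.869 = 86.9%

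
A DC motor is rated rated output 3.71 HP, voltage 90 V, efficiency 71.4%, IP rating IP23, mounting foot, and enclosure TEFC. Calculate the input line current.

P_out = 3.71 × 746 = 2768 W
P_in = P_out / η = 2768 / 0.714 = 3877 W
I = P_in / V = 3877 / 90 = 43.1 A

43.1 A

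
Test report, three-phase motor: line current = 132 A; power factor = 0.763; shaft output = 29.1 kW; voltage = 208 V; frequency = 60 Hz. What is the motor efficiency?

80.2 %

P_out = 29.1 kW = 29100 W
P_in = √3·V_L·I_L·cosφ = 1.732 × 208 × 132 × 0.763 = 36284 W
η = P_out / P_in = 29100 / 36284 = 0.802 = 80.2%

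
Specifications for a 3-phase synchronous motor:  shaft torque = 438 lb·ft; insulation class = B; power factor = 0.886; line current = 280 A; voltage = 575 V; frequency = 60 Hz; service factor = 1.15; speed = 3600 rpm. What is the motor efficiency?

τ = 438 lb·ft × 1.356 = 593.9 N·m
ω = 2π × 3600/60 = 377 rad/s; P_out = τω = 593.9 × 377 = 223900 W
P_in = √3·V_L·I_L·cosφ = 1.732 × 575 × 280 × 0.886 = 247063 W
η = P_out / P_in = 223900 / 247063 = 0.906 = 90.6%

90.6 %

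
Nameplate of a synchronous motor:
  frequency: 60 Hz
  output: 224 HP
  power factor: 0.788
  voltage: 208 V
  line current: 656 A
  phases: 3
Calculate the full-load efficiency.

P_out = 224 × 746 = 167104 W
P_in = √3·V_L·I_L·cosφ = 1.732 × 208 × 656 × 0.788 = 186226 W
η = P_out / P_in = 167104 / 186226 = 0.897 = 89.7%

89.7 %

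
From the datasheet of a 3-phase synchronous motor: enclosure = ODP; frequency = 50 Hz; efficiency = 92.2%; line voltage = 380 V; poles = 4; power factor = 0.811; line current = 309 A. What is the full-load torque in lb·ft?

P_in = √3·V·I·cosφ = 1.732 × 380 × 309 × 0.811 = 164934 W
P_out = η·P_in = 0.922 × 164934 = 152069 W
n = n_s = 120×50/4 = 1500 rpm (synchronous)
ω = 2π×1500/60 = 157.1 rad/s
τ = P_out/ω = 152069/157.1 = 968 N·m
In lb·ft: 968/1.356 = 714 lb·ft

714 lb·ft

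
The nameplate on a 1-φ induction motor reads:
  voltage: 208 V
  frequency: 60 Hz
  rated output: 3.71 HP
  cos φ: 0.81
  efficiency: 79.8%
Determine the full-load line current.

P_out = 3.71 × 746 = 2768 W
P_in = P_out / η = 2768 / 0.798 = 3469 W
I = P_in / (V·cosφ) = 3469 / (208 × 0.81) = 20.6 A

20.6 A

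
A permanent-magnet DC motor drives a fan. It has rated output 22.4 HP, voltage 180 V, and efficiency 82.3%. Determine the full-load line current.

113 A

P_out = 22.4 × 746 = 16710 W
P_in = P_out / η = 16710 / 0.823 = 20304 W
I = P_in / V = 20304 / 180 = 113 A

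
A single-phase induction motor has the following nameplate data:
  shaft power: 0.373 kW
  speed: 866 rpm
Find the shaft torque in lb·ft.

3.03 lb·ft

ω = 2π × 866/60 = 90.69 rad/s
τ = P/ω = 373/90.69 = 4.113 N·m
In lb·ft: 4.113/1.356 = 3.03 lb·ft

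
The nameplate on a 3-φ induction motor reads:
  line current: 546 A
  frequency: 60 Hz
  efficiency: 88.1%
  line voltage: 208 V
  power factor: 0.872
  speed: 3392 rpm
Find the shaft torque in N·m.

425 N·m

P_in = √3·V·I·cosφ = 1.732 × 208 × 546 × 0.872 = 171522 W
P_out = η·P_in = 0.881 × 171522 = 151111 W
n = 3392 rpm
ω = 2π×3392/60 = 355.2 rad/s
τ = P_out/ω = 151111/355.2 = 425 N·m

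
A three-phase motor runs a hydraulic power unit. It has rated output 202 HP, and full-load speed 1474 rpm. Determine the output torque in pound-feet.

P_out = 202 × 746 = 150692 W
ω = 2π × 1474/60 = 154.4 rad/s
τ = P_out/ω = 150692/154.4 = 976 N·m
In lb·ft: 976/1.356 = 720 lb·ft

720 lb·ft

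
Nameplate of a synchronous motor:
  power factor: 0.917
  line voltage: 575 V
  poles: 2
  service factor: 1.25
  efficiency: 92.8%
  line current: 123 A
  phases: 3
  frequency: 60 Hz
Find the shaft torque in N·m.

277 N·m

P_in = √3·V·I·cosφ = 1.732 × 575 × 123 × 0.917 = 112329 W
P_out = η·P_in = 0.928 × 112329 = 104241 W
n = n_s = 120×60/2 = 3600 rpm (synchronous)
ω = 2π×3600/60 = 377 rad/s
τ = P_out/ω = 104241/377 = 277 N·m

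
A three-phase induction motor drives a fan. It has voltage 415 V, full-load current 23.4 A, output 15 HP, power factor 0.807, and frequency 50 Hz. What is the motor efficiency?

P_out = 15 × 746 = 11190 W
P_in = √3·V_L·I_L·cosφ = 1.732 × 415 × 23.4 × 0.807 = 13573 W
η = P_out / P_in = 11190 / 13573 = 0.824 = 82.4%

82.4 %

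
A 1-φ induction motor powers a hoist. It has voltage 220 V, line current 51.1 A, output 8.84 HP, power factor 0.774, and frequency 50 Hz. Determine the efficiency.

75.8 %

P_out = 8.84 × 746 = 6595 W
P_in = V·I·cosφ = 220 × 51.1 × 0.774 = 8701 W
η = P_out / P_in = 6595 / 8701 = 0.758 = 75.8%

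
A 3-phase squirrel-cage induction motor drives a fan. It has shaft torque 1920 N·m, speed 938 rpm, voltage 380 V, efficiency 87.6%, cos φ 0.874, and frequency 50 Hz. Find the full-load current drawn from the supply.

ω = 2π×938/60 = 98.23 rad/s; P_out = τω = 1920 × 98.23 = 188602 W
P_in = P_out / η = 188602 / 0.876 = 215299 W
I_L = P_in / (√3·V_L·cosφ) = 215299 / (1.732 × 380 × 0.874) = 374 A

374 A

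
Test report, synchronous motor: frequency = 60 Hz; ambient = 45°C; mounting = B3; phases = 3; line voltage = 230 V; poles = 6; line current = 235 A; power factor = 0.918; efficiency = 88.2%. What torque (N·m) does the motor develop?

P_in = √3·V·I·cosφ = 1.732 × 230 × 235 × 0.918 = 85938 W
P_out = η·P_in = 0.882 × 85938 = 75797 W
n = n_s = 120×60/6 = 1200 rpm (synchronous)
ω = 2π×1200/60 = 125.7 rad/s
τ = P_out/ω = 75797/125.7 = 603 N·m

603 N·m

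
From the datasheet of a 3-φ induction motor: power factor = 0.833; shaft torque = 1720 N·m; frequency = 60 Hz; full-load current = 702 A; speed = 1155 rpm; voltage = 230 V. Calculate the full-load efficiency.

89.3 %

ω = 2π × 1155/60 = 121 rad/s; P_out = τω = 1720 × 121 = 208120 W
P_in = √3·V_L·I_L·cosφ = 1.732 × 230 × 702 × 0.833 = 232947 W
η = P_out / P_in = 208120 / 232947 = 0.893 = 89.3%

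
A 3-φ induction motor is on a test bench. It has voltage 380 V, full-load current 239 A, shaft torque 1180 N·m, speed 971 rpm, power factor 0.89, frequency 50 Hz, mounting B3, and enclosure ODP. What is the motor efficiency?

85.7 %

ω = 2π × 971/60 = 101.7 rad/s; P_out = τω = 1180 × 101.7 = 120006 W
P_in = √3·V_L·I_L·cosφ = 1.732 × 380 × 239 × 0.89 = 139997 W
η = P_out / P_in = 120006 / 139997 = 0.857 = 85.7%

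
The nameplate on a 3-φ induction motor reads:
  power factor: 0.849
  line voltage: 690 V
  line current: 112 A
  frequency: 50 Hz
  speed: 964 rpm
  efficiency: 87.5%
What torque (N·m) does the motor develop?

P_in = √3·V·I·cosφ = 1.732 × 690 × 112 × 0.849 = 113638 W
P_out = η·P_in = 0.875 × 113638 = 99433 W
n = 964 rpm
ω = 2π×964/60 = 100.9 rad/s
τ = P_out/ω = 99433/100.9 = 985 N·m

985 N·m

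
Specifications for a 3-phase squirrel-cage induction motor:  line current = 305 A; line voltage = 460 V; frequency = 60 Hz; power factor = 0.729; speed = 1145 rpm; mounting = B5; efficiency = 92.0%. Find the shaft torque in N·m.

1360 N·m

P_in = √3·V·I·cosφ = 1.732 × 460 × 305 × 0.729 = 177147 W
P_out = η·P_in = 0.92 × 177147 = 162975 W
n = 1145 rpm
ω = 2π×1145/60 = 119.9 rad/s
τ = P_out/ω = 162975/119.9 = 1360 N·m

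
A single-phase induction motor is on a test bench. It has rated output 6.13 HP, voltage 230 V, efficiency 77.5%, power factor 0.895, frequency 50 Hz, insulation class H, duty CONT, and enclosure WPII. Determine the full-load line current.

28.7 A

P_out = 6.13 × 746 = 4573 W
P_in = P_out / η = 4573 / 0.775 = 5901 W
I = P_in / (V·cosφ) = 5901 / (230 × 0.895) = 28.7 A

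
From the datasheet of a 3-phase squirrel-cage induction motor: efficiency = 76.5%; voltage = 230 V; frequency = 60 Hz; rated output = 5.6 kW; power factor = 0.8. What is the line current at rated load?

P_out = 5.6 kW = 5600 W
P_in = P_out / η = 5600 / 0.765 = 7320 W
I_L = P_in / (√3·V_L·cosφ) = 7320 / (1.732 × 230 × 0.8) = 23 A

23 A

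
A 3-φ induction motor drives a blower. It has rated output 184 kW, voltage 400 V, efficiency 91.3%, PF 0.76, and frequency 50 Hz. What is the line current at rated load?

383 A

P_out = 184 kW = 184000 W
P_in = P_out / η = 184000 / 0.913 = 201533 W
I_L = P_in / (√3·V_L·cosφ) = 201533 / (1.732 × 400 × 0.76) = 383 A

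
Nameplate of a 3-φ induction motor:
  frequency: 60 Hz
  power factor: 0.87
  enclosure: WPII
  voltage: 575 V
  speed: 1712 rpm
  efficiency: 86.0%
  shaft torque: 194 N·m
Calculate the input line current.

ω = 2π×1712/60 = 179.3 rad/s; P_out = τω = 194 × 179.3 = 34784 W
P_in = P_out / η = 34784 / 0.860 = 40447 W
I_L = P_in / (√3·V_L·cosφ) = 40447 / (1.732 × 575 × 0.87) = 46.7 A

46.7 A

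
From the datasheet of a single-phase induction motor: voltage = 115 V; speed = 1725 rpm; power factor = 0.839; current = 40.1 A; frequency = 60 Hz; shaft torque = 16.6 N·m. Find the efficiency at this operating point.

ω = 2π × 1725/60 = 180.6 rad/s; P_out = τω = 16.6 × 180.6 = 2998 W
P_in = V·I·cosφ = 115 × 40.1 × 0.839 = 3869 W
η = P_out / P_in = 2998 / 3869 = 0.775 = 77.5%

77.5 %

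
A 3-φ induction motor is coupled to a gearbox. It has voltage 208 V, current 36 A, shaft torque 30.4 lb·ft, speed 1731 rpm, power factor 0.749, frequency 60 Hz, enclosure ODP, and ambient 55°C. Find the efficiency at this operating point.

76.9 %

τ = 30.4 lb·ft × 1.356 = 41.22 N·m
ω = 2π × 1731/60 = 181.3 rad/s; P_out = τω = 41.22 × 181.3 = 7473 W
P_in = √3·V_L·I_L·cosφ = 1.732 × 208 × 36 × 0.749 = 9714 W
η = P_out / P_in = 7473 / 9714 = 0.769 = 76.9%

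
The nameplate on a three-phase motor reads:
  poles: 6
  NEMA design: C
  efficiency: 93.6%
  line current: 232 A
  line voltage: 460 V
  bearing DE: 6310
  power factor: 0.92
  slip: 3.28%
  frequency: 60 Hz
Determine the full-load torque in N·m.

P_in = √3·V·I·cosφ = 1.732 × 460 × 232 × 0.92 = 170052 W
P_out = η·P_in = 0.936 × 170052 = 159169 W
n_s = 120×60/6 = 1200 rpm; n = 1200×(1−0.0328) = 1161 rpm
ω = 2π×1161/60 = 121.6 rad/s
τ = P_out/ω = 159169/121.6 = 1310 N·m

1310 N·m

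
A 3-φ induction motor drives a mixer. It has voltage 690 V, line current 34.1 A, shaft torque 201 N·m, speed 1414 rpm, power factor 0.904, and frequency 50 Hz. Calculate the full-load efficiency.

ω = 2π × 1414/60 = 148.1 rad/s; P_out = τω = 201 × 148.1 = 29768 W
P_in = √3·V_L·I_L·cosφ = 1.732 × 690 × 34.1 × 0.904 = 36840 W
η = P_out / P_in = 29768 / 36840 = 0.808 = 80.8%

80.8 %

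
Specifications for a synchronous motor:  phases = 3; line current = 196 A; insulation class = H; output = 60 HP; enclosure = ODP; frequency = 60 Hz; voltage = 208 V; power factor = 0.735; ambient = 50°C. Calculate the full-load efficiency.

P_out = 60 × 746 = 44760 W
P_in = √3·V_L·I_L·cosφ = 1.732 × 208 × 196 × 0.735 = 51898 W
η = P_out / P_in = 44760 / 51898 = 0.862 = 86.2%

86.2 %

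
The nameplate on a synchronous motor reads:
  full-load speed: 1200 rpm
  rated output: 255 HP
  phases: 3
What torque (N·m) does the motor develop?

P_out = 255 × 746 = 190230 W
ω = 2π × 1200/60 = 125.7 rad/s
τ = P_out/ω = 190230/125.7 = 1510 N·m

1510 N·m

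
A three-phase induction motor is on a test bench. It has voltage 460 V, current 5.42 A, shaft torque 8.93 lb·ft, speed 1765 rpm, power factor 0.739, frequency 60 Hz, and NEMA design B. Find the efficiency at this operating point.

τ = 8.93 lb·ft × 1.356 = 12.11 N·m
ω = 2π × 1765/60 = 184.8 rad/s; P_out = τω = 12.11 × 184.8 = 2238 W
P_in = √3·V_L·I_L·cosφ = 1.732 × 460 × 5.42 × 0.739 = 3191 W
η = P_out / P_in = 2238 / 3191 = 0.701 = 70.1%

70.1 %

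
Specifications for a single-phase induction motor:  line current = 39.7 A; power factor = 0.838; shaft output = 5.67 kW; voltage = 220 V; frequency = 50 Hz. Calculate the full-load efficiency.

P_out = 5.67 kW = 5670 W
P_in = V·I·cosφ = 220 × 39.7 × 0.838 = 7319 W
η = P_out / P_in = 5670 / 7319 = 0.775 = 77.5%

77.5 %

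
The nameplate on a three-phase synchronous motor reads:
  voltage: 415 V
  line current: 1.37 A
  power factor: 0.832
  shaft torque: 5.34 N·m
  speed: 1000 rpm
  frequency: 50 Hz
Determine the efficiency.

ω = 2π × 1000/60 = 104.7 rad/s; P_out = τω = 5.34 × 104.7 = 559 W
P_in = √3·V_L·I_L·cosφ = 1.732 × 415 × 1.37 × 0.832 = 819 W
η = P_out / P_in = 559 / 819 = 0.683 = 68.3%

68.3 %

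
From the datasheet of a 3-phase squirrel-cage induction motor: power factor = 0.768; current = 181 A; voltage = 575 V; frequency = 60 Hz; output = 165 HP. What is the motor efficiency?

P_out = 165 × 746 = 123090 W
P_in = √3·V_L·I_L·cosφ = 1.732 × 575 × 181 × 0.768 = 138438 W
η = P_out / P_in = 123090 / 138438 = 0.889 = 88.9%

88.9 %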